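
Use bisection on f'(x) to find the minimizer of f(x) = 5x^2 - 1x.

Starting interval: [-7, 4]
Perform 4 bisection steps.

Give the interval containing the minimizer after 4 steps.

Finding critical point of f(x) = 5x^2 - 1x using bisection on f'(x) = 10x + -1.
f'(x) = 0 when x = 1/10.
Starting interval: [-7, 4]
Step 1: mid = -3/2, f'(mid) = -16, new interval = [-3/2, 4]
Step 2: mid = 5/4, f'(mid) = 23/2, new interval = [-3/2, 5/4]
Step 3: mid = -1/8, f'(mid) = -9/4, new interval = [-1/8, 5/4]
Step 4: mid = 9/16, f'(mid) = 37/8, new interval = [-1/8, 9/16]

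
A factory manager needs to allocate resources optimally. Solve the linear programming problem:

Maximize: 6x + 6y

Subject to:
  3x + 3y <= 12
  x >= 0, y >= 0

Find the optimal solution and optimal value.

The feasible region has vertices at [(0, 0), (4, 0), (0, 4)].
Checking objective 6x + 6y at each vertex:
  (0, 0): 6*0 + 6*0 = 0
  (4, 0): 6*4 + 6*0 = 24
  (0, 4): 6*0 + 6*4 = 24
Maximum is 24 at (4, 0).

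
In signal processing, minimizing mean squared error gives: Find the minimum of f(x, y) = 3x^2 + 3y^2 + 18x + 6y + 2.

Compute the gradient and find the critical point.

f(x,y) = 3x^2 + 3y^2 + 18x + 6y + 2
df/dx = 6x + (18) = 0  =>  x = -3
df/dy = 6y + (6) = 0  =>  y = -1
f(-3, -1) = 3*(-3)^2 + 3*(-1)^2 + 18*(-3) + 6*(-1) + 2 = -28
Hessian is diagonal with entries 6, 6 > 0, so this is a minimum.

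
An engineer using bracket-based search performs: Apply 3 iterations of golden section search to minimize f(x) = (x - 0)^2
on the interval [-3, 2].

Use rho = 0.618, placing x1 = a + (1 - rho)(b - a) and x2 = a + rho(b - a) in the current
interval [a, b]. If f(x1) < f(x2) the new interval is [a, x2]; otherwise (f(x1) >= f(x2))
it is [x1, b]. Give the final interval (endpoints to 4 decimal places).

Golden section search for min of f(x) = (x - 0)^2 on [-3, 2].
Each step: x1 = a + (1 - rho)(b - a), x2 = a + rho(b - a); if f(x1) < f(x2) keep [a, x2], otherwise keep [x1, b].
Step 1: [-3.0000, 2.0000], x1=-1.0900 (f=1.1881), x2=0.0900 (f=0.0081); f(x1) > f(x2) => keep [-1.0900, 2.0000]
Step 2: [-1.0900, 2.0000], x1=0.0904 (f=0.0082), x2=0.8196 (f=0.6718); f(x1) < f(x2) => keep [-1.0900, 0.8196]
Step 3: [-1.0900, 0.8196], x1=-0.3605 (f=0.1300), x2=0.0901 (f=0.0081); f(x1) > f(x2) => keep [-0.3605, 0.8196]
Final interval: [-0.3605, 0.8196]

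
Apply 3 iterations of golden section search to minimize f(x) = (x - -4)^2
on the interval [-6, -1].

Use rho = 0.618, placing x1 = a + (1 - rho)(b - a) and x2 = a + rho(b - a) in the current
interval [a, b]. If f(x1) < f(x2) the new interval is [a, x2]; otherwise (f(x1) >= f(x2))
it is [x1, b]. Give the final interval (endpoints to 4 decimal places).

Golden section search for min of f(x) = (x - -4)^2 on [-6, -1].
Each step: x1 = a + (1 - rho)(b - a), x2 = a + rho(b - a); if f(x1) < f(x2) keep [a, x2], otherwise keep [x1, b].
Step 1: [-6.0000, -1.0000], x1=-4.0900 (f=0.0081), x2=-2.9100 (f=1.1881); f(x1) < f(x2) => keep [-6.0000, -2.9100]
Step 2: [-6.0000, -2.9100], x1=-4.8196 (f=0.6718), x2=-4.0904 (f=0.0082); f(x1) > f(x2) => keep [-4.8196, -2.9100]
Step 3: [-4.8196, -2.9100], x1=-4.0901 (f=0.0081), x2=-3.6395 (f=0.1300); f(x1) < f(x2) => keep [-4.8196, -3.6395]
Final interval: [-4.8196, -3.6395]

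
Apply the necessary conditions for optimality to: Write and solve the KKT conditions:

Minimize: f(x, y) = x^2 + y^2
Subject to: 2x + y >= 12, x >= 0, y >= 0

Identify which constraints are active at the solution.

KKT conditions for min x^2 + y^2 s.t. 2x + 1y >= 12, x >= 0, y >= 0:
Stationarity: 2x = mu*2 + mu_x, 2y = mu*1 + mu_y, with mu, mu_x, mu_y >= 0
Complementary slackness: mu*(2x + y - 12) = 0, mu_x*x = 0, mu_y*y = 0
(0, 0) is infeasible (2*0 + 1*0 < 12), so if mu = 0 stationarity would force x = mu_x/2 >= 0, y = mu_y/2 >= 0 with mu_x*x = mu_y*y = 0, i.e. x = y = 0: contradiction. Hence mu > 0 and 2x + y = 12 is active.
Try x > 0, y > 0 (so mu_x = mu_y = 0): x = 2*mu/2, y = 1*mu/2
Substitute: 2*(2*mu/2) + 1*(1*mu/2) = 12
  mu*5/2 = 12 => mu = 24/5
x* = 24/5 > 0, y* = 12/5 > 0, consistent with mu_x = mu_y = 0.
f is convex and the constraints are linear, so this KKT point is the global minimum.
f* = 144/5
Active constraints: 2x + y >= 12 (holds with equality, mu = 24/5 > 0); x >= 0 and y >= 0 are inactive (mu_x = mu_y = 0).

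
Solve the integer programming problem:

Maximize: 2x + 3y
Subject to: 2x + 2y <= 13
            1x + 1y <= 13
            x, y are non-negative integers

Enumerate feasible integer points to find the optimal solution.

Constraint 1: 2x + 2y <= 13
Constraint 2: 1x + 1y <= 13
Feasible x range (need y >= 0): 0 <= x <= min(13/2, 13/1) => x in {0, ..., 6}.
Enumerate feasible integer points row by row (the coefficient of y is 3 > 0, so for each x the largest feasible y gives the best value):
  x = 0: y <= min((13 - 2*0)/2, (13 - 1*0)/1) => y in {0, ..., 6}; best 2*0 + 3*6 = 18
  x = 1: y <= min((13 - 2*1)/2, (13 - 1*1)/1) => y in {0, ..., 5}; best 2*1 + 3*5 = 17
  x = 2: y <= min((13 - 2*2)/2, (13 - 1*2)/1) => y in {0, ..., 4}; best 2*2 + 3*4 = 16
  x = 3: y <= min((13 - 2*3)/2, (13 - 1*3)/1) => y in {0, ..., 3}; best 2*3 + 3*3 = 15
  x = 4: y <= min((13 - 2*4)/2, (13 - 1*4)/1) => y in {0, ..., 2}; best 2*4 + 3*2 = 14
  x = 5: y <= min((13 - 2*5)/2, (13 - 1*5)/1) => y in {0, ..., 1}; best 2*5 + 3*1 = 13
  x = 6: y <= min((13 - 2*6)/2, (13 - 1*6)/1) => y in {0}; best 2*6 + 3*0 = 12
The maximum 2x + 3y = 18 is achieved at x = 0, y = 6.
Check: 2*0 + 2*6 = 12 <= 13 and 1*0 + 1*6 = 6 <= 13.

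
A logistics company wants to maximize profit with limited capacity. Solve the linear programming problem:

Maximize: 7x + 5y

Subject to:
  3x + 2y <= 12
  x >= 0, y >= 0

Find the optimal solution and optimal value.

The feasible region has vertices at [(0, 0), (4, 0), (0, 6)].
Checking objective 7x + 5y at each vertex:
  (0, 0): 7*0 + 5*0 = 0
  (4, 0): 7*4 + 5*0 = 28
  (0, 6): 7*0 + 5*6 = 30
Maximum is 30 at (0, 6).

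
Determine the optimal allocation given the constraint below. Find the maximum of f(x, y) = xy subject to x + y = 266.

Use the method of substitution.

Substitute y = 266 - x into f(x,y) = xy:
g(x) = x(266 - x) = 266x - x^2
g'(x) = 266 - 2x = 0  =>  x = 133
y = 266 - 133 = 133
Maximum value = 133 * 133 = 17689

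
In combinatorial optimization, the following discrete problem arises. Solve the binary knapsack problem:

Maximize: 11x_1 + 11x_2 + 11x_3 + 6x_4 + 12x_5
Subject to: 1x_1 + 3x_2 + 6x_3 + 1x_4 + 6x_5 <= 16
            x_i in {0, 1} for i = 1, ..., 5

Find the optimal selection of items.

Items: item 1 (v=11, w=1), item 2 (v=11, w=3), item 3 (v=11, w=6), item 4 (v=6, w=1), item 5 (v=12, w=6)
Capacity: 16
Checking all 32 subsets (w = total weight, v = total value):
  {}: w = 0, v = 0
  {1}: w = 1, v = 11
  {2}: w = 3, v = 11
  {3}: w = 6, v = 11
  {4}: w = 1, v = 6
  {5}: w = 6, v = 12
  {1, 2}: w = 4, v = 22
  {1, 3}: w = 7, v = 22
  {1, 4}: w = 2, v = 17
  {1, 5}: w = 7, v = 23
  {2, 3}: w = 9, v = 22
  {2, 4}: w = 4, v = 17
  {2, 5}: w = 9, v = 23
  {3, 4}: w = 7, v = 17
  {3, 5}: w = 12, v = 23
  {4, 5}: w = 7, v = 18
  {1, 2, 3}: w = 10, v = 33
  {1, 2, 4}: w = 5, v = 28
  {1, 2, 5}: w = 10, v = 34
  {1, 3, 4}: w = 8, v = 28
  {1, 3, 5}: w = 13, v = 34
  {1, 4, 5}: w = 8, v = 29
  {2, 3, 4}: w = 10, v = 28
  {2, 3, 5}: w = 15, v = 34
  {2, 4, 5}: w = 10, v = 29
  {3, 4, 5}: w = 13, v = 29
  {1, 2, 3, 4}: w = 11, v = 39
  {1, 2, 3, 5}: w = 16, v = 45
  {1, 2, 4, 5}: w = 11, v = 40
  {1, 3, 4, 5}: w = 14, v = 40
  {2, 3, 4, 5}: w = 16, v = 40
  {1, 2, 3, 4, 5}: w = 17 > 16, infeasible
Best feasible subset: items [1, 2, 3, 5]
Total weight: 16 <= 16, total value: 45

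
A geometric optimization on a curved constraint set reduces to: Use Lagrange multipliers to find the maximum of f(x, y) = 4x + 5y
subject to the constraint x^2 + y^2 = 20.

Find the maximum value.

Set up Lagrange conditions: grad f = lambda * grad g
  4 = 2*lambda*x
  5 = 2*lambda*y
From these: x/y = 4/5, so x = 4t, y = 5t for some t.
Substitute into constraint: (4t)^2 + (5t)^2 = 20
  t^2 * 41 = 20
  t = sqrt(20/41)
Maximum = 4*x + 5*y = (4^2 + 5^2)*t = 41 * sqrt(20/41) = sqrt(820)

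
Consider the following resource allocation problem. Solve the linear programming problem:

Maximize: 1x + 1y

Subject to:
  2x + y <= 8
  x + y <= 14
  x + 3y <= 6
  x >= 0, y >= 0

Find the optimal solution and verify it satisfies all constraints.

Feasible vertices: (0, 0), (0, 2), (18/5, 4/5), (4, 0)
Objective 1x + 1y at each vertex:
  (0, 0): 0
  (0, 2): 2
  (18/5, 4/5): 22/5
  (4, 0): 4
Maximum is 22/5 at (18/5, 4/5).
Verify constraints at (x, y) = (18/5, 4/5):
  2*(18/5) + 1*(4/5) = 8 <= 8 (active)
  1*(18/5) + 1*(4/5) = 22/5 <= 14
  1*(18/5) + 3*(4/5) = 6 <= 6 (active)
  x = 18/5 >= 0, y = 4/5 >= 0. All constraints satisfied.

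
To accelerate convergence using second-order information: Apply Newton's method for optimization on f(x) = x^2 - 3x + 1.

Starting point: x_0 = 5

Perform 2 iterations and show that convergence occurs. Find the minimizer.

f(x) = x^2 - 3x + 1, f'(x) = 2x + (-3), f''(x) = 2
Step 1: f'(5) = 7, x_1 = 5 - 7/2 = 3/2
Step 2: f'(3/2) = 0, x_2 = 3/2 (converged)
Newton's method converges in 1 step for quadratics.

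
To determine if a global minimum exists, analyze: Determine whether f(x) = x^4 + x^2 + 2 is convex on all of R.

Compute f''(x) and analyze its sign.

f(x) = x^4 + x^2 + 2
f'(x) = 4x^3 + 2x
f''(x) = 12x^2 + 2
f''(x) = 12x^2 + 2 >= 2 > 0 for all x
Therefore, f is convex on R.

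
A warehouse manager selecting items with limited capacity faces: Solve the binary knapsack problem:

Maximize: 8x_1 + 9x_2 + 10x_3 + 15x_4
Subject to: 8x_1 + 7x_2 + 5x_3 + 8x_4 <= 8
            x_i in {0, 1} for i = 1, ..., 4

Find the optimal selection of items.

Items: item 1 (v=8, w=8), item 2 (v=9, w=7), item 3 (v=10, w=5), item 4 (v=15, w=8)
Capacity: 8
Checking all 16 subsets (w = total weight, v = total value):
  {}: w = 0, v = 0
  {1}: w = 8, v = 8
  {2}: w = 7, v = 9
  {3}: w = 5, v = 10
  {4}: w = 8, v = 15
  {1, 2}: w = 15 > 8, infeasible
  {1, 3}: w = 13 > 8, infeasible
  {1, 4}: w = 16 > 8, infeasible
  {2, 3}: w = 12 > 8, infeasible
  {2, 4}: w = 15 > 8, infeasible
  {3, 4}: w = 13 > 8, infeasible
  {1, 2, 3}: w = 20 > 8, infeasible
  {1, 2, 4}: w = 23 > 8, infeasible
  {1, 3, 4}: w = 21 > 8, infeasible
  {2, 3, 4}: w = 20 > 8, infeasible
  {1, 2, 3, 4}: w = 28 > 8, infeasible
Best feasible subset: items [4]
Total weight: 8 <= 8, total value: 15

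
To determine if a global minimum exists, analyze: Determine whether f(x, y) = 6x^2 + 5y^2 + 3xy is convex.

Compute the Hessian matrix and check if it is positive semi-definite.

f(x,y) = 6x^2 + 5y^2 + 3xy
Hessian H = [[12, 3], [3, 10]]
trace(H) = 22, det(H) = 111
Eigenvalues: (22 +/- sqrt(40)) / 2 = 14.16, 7.838
Since both eigenvalues > 0, f is convex.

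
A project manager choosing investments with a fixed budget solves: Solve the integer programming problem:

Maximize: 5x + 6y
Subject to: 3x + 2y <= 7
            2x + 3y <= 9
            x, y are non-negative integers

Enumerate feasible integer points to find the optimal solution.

Constraint 1: 3x + 2y <= 7
Constraint 2: 2x + 3y <= 9
Feasible x range (need y >= 0): 0 <= x <= min(7/3, 9/2) => x in {0, ..., 2}.
Enumerate feasible integer points row by row (the coefficient of y is 6 > 0, so for each x the largest feasible y gives the best value):
  x = 0: y <= min((7 - 3*0)/2, (9 - 2*0)/3) => y in {0, ..., 3}; best 5*0 + 6*3 = 18
  x = 1: y <= min((7 - 3*1)/2, (9 - 2*1)/3) => y in {0, ..., 2}; best 5*1 + 6*2 = 17
  x = 2: y <= min((7 - 3*2)/2, (9 - 2*2)/3) => y in {0}; best 5*2 + 6*0 = 10
The maximum 5x + 6y = 18 is achieved at x = 0, y = 3.
Check: 3*0 + 2*3 = 6 <= 7 and 2*0 + 3*3 = 9 <= 9.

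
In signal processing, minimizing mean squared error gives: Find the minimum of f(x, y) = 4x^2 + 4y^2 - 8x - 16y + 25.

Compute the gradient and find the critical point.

f(x,y) = 4x^2 + 4y^2 - 8x - 16y + 25
df/dx = 8x + (-8) = 0  =>  x = 1
df/dy = 8y + (-16) = 0  =>  y = 2
f(1, 2) = 4*(1)^2 + 4*(2)^2 + -8*(1) + -16*(2) + 25 = 5
Hessian is diagonal with entries 8, 8 > 0, so this is a minimum.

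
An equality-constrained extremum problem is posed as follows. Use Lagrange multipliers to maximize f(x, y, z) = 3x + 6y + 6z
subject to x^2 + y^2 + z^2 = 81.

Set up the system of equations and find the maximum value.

Lagrange conditions: 3 = 2*lambda*x, 6 = 2*lambda*y, 6 = 2*lambda*z
So x:3 = y:6 = z:6, i.e. x = 3t, y = 6t, z = 6t
Constraint: t^2*(3^2 + 6^2 + 6^2) = 81
  t^2 * 81 = 81  =>  t = sqrt(1)
Maximum = 3*3t + 6*6t + 6*6t = 81*sqrt(1) = 81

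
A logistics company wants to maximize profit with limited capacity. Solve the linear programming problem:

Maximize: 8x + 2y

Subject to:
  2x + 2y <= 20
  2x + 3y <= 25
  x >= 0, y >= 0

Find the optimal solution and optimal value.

Feasible vertices: (0, 0), (0, 25/3), (5, 5), (10, 0)
Objective 8x + 2y at each:
  (0, 0): 0
  (0, 25/3): 50/3
  (5, 5): 50
  (10, 0): 80
Maximum is 80 at (10, 0).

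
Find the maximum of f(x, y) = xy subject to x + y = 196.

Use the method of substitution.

Substitute y = 196 - x into f(x,y) = xy:
g(x) = x(196 - x) = 196x - x^2
g'(x) = 196 - 2x = 0  =>  x = 98
y = 196 - 98 = 98
Maximum value = 98 * 98 = 9604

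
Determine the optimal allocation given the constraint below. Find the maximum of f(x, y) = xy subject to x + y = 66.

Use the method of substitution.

Substitute y = 66 - x into f(x,y) = xy:
g(x) = x(66 - x) = 66x - x^2
g'(x) = 66 - 2x = 0  =>  x = 33
y = 66 - 33 = 33
Maximum value = 33 * 33 = 1089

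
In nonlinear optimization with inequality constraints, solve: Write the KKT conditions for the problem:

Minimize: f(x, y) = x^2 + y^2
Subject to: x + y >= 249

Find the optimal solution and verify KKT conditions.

KKT conditions for min x^2 + y^2 s.t. x + y >= 249:
Stationarity: 2x = mu, 2y = mu
So x = y = mu/2.
Complementary slackness: mu*(x + y - 249) = 0
Primal feasibility: x + y >= 249; dual feasibility: mu >= 0
If mu = 0 then x = y = 0, but 0 + 0 < 249 is infeasible, so the constraint is active.
Constraint active: x + y = 2*(mu/2) = 249 => mu = 249
x = y = 249/2, f = 62001/2
Verify: stationarity 2*(249/2) = 249 = mu; primal 249/2 + 249/2 = 249 >= 249; dual mu = 249 >= 0; complementary slackness 249*(249 - 249) = 0. All KKT conditions hold.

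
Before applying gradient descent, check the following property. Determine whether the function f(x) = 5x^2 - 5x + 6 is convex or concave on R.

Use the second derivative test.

f(x) = 5x^2 - 5x + 6
f'(x) = 10x - 5
f''(x) = 10
Since f''(x) = 10 > 0 for all x, f is convex on R.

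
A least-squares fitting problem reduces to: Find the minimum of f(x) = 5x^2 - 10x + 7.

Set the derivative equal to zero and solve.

f(x) = 5x^2 - 10x + 7
f'(x) = 10x + (-10) = 0
x = 10/10 = 1
f(1) = 2
Since f''(x) = 10 > 0, this is a minimum.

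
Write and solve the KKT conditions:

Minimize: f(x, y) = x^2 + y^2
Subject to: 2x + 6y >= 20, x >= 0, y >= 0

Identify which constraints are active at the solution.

KKT conditions for min x^2 + y^2 s.t. 2x + 6y >= 20, x >= 0, y >= 0:
Stationarity: 2x = mu*2 + mu_x, 2y = mu*6 + mu_y, with mu, mu_x, mu_y >= 0
Complementary slackness: mu*(2x + 6y - 20) = 0, mu_x*x = 0, mu_y*y = 0
(0, 0) is infeasible (2*0 + 6*0 < 20), so if mu = 0 stationarity would force x = mu_x/2 >= 0, y = mu_y/2 >= 0 with mu_x*x = mu_y*y = 0, i.e. x = y = 0: contradiction. Hence mu > 0 and 2x + 6y = 20 is active.
Try x > 0, y > 0 (so mu_x = mu_y = 0): x = 2*mu/2, y = 6*mu/2
Substitute: 2*(2*mu/2) + 6*(6*mu/2) = 20
  mu*40/2 = 20 => mu = 1
x* = 1 > 0, y* = 3 > 0, consistent with mu_x = mu_y = 0.
f is convex and the constraints are linear, so this KKT point is the global minimum.
f* = 10
Active constraints: 2x + 6y >= 20 (holds with equality, mu = 1 > 0); x >= 0 and y >= 0 are inactive (mu_x = mu_y = 0).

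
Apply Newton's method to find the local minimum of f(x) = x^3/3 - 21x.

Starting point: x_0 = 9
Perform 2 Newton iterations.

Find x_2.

f(x) = x^3/3 - 21x
f'(x) = x^2 - 21, f''(x) = 2x
Newton update: x_{n+1} = x_n - (x_n^2 - 21)/(2*x_n)
Step 1: x_0 = 9, f'=60, f''=18, x_1 = 17/3
Step 2: x_1 = 17/3, f'=100/9, f''=34/3, x_2 = 239/51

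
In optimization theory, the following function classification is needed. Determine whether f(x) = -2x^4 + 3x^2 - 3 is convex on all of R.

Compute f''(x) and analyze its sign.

f(x) = -2x^4 + 3x^2 - 3
f'(x) = -8x^3 + 6x
f''(x) = -24x^2 + 6
f''(x) = -24x^2 + 6 -> -inf as |x| -> inf
Therefore, f is not globally convex on R.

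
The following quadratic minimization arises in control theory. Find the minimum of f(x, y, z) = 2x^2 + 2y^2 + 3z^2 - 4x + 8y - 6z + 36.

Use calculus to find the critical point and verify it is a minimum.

f(x,y,z) = 2x^2 + 2y^2 + 3z^2 - 4x + 8y - 6z + 36
df/dx = 4x + (-4) = 0 => x = 1
df/dy = 4y + (8) = 0 => y = -2
df/dz = 6z + (-6) = 0 => z = 1
f(1,-2,1) = 2*(1)^2 + 2*(-2)^2 + 3*(1)^2 + -4*(1) + 8*(-2) + -6*(1) + 36 = 23
Hessian is diagonal with entries 4, 4, 6 > 0, confirmed minimum.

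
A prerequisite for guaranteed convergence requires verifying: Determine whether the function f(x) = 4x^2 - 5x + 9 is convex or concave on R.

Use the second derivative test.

f(x) = 4x^2 - 5x + 9
f'(x) = 8x - 5
f''(x) = 8
Since f''(x) = 8 > 0 for all x, f is convex on R.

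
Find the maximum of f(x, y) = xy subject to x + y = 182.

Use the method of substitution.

Substitute y = 182 - x into f(x,y) = xy:
g(x) = x(182 - x) = 182x - x^2
g'(x) = 182 - 2x = 0  =>  x = 91
y = 182 - 91 = 91
Maximum value = 91 * 91 = 8281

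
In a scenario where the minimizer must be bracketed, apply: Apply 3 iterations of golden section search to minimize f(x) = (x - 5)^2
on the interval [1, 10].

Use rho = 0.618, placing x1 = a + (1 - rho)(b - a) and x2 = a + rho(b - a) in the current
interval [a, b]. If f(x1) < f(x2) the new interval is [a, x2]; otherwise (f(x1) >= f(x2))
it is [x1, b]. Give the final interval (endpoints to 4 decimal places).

Golden section search for min of f(x) = (x - 5)^2 on [1, 10].
Each step: x1 = a + (1 - rho)(b - a), x2 = a + rho(b - a); if f(x1) < f(x2) keep [a, x2], otherwise keep [x1, b].
Step 1: [1.0000, 10.0000], x1=4.4380 (f=0.3158), x2=6.5620 (f=2.4398); f(x1) < f(x2) => keep [1.0000, 6.5620]
Step 2: [1.0000, 6.5620], x1=3.1247 (f=3.5168), x2=4.4373 (f=0.3166); f(x1) > f(x2) => keep [3.1247, 6.5620]
Step 3: [3.1247, 6.5620], x1=4.4377 (f=0.3161), x2=5.2489 (f=0.0620); f(x1) > f(x2) => keep [4.4377, 6.5620]
Final interval: [4.4377, 6.5620]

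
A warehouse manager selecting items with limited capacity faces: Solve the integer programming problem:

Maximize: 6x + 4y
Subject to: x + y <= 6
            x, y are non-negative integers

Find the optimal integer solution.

Objective: 6x + 4y, constraint: x + y <= 6
Coefficient of x is 6 >= coefficient of y is 4, so allocate the entire budget to x.
Optimal: x = 6, y = 0, value = 36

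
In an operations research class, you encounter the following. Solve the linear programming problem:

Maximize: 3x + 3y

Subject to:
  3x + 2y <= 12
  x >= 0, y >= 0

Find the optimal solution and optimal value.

The feasible region has vertices at [(0, 0), (4, 0), (0, 6)].
Checking objective 3x + 3y at each vertex:
  (0, 0): 3*0 + 3*0 = 0
  (4, 0): 3*4 + 3*0 = 12
  (0, 6): 3*0 + 3*6 = 18
Maximum is 18 at (0, 6).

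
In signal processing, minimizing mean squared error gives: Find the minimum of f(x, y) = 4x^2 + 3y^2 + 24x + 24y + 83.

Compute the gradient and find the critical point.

f(x,y) = 4x^2 + 3y^2 + 24x + 24y + 83
df/dx = 8x + (24) = 0  =>  x = -3
df/dy = 6y + (24) = 0  =>  y = -4
f(-3, -4) = 4*(-3)^2 + 3*(-4)^2 + 24*(-3) + 24*(-4) + 83 = -1
Hessian is diagonal with entries 8, 6 > 0, so this is a minimum.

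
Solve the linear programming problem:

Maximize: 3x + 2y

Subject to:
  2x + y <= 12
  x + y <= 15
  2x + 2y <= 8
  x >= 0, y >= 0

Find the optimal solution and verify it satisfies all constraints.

Feasible vertices: (0, 0), (0, 4), (4, 0)
Objective 3x + 2y at each vertex:
  (0, 0): 0
  (0, 4): 8
  (4, 0): 12
Maximum is 12 at (4, 0).
Verify constraints at (x, y) = (4, 0):
  2*4 + 1*0 = 8 <= 12
  1*4 + 1*0 = 4 <= 15
  2*4 + 2*0 = 8 <= 8 (active)
  x = 4 >= 0, y = 0 >= 0. All constraints satisfied.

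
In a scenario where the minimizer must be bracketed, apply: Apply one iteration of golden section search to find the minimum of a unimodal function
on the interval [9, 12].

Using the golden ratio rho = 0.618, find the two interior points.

Golden section search on [9, 12].
Golden ratio rho = 0.618 (approx).
Interior points:
  x_1 = 9 + (1-0.618)*3 = 10.1460
  x_2 = 9 + 0.618*3 = 10.8540
Compare f(x_1) and f(x_2) to determine which subinterval to keep.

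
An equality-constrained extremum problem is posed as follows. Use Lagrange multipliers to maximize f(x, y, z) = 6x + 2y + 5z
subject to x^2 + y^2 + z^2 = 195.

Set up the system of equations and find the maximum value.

Lagrange conditions: 6 = 2*lambda*x, 2 = 2*lambda*y, 5 = 2*lambda*z
So x:6 = y:2 = z:5, i.e. x = 6t, y = 2t, z = 5t
Constraint: t^2*(6^2 + 2^2 + 5^2) = 195
  t^2 * 65 = 195  =>  t = sqrt(3)
Maximum = 6*6t + 2*2t + 5*5t = 65*sqrt(3) = sqrt(12675)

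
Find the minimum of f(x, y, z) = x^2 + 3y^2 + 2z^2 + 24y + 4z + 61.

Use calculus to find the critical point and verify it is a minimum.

f(x,y,z) = x^2 + 3y^2 + 2z^2 + 24y + 4z + 61
df/dx = 2x + (0) = 0 => x = 0
df/dy = 6y + (24) = 0 => y = -4
df/dz = 4z + (4) = 0 => z = -1
f(0,-4,-1) = 1*(0)^2 + 3*(-4)^2 + 2*(-1)^2 + 24*(-4) + 4*(-1) + 61 = 11
Hessian is diagonal with entries 2, 6, 4 > 0, confirmed minimum.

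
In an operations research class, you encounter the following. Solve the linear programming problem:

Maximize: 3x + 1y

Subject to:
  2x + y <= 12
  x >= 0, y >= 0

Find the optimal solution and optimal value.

The feasible region has vertices at [(0, 0), (6, 0), (0, 12)].
Checking objective 3x + 1y at each vertex:
  (0, 0): 3*0 + 1*0 = 0
  (6, 0): 3*6 + 1*0 = 18
  (0, 12): 3*0 + 1*12 = 12
Maximum is 18 at (6, 0).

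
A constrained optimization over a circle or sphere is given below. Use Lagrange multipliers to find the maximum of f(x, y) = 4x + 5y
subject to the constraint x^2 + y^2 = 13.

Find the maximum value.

Set up Lagrange conditions: grad f = lambda * grad g
  4 = 2*lambda*x
  5 = 2*lambda*y
From these: x/y = 4/5, so x = 4t, y = 5t for some t.
Substitute into constraint: (4t)^2 + (5t)^2 = 13
  t^2 * 41 = 13
  t = sqrt(13/41)
Maximum = 4*x + 5*y = (4^2 + 5^2)*t = 41 * sqrt(13/41) = sqrt(533)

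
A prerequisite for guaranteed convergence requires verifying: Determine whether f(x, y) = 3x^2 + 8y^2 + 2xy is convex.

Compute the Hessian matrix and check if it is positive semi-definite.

f(x,y) = 3x^2 + 8y^2 + 2xy
Hessian H = [[6, 2], [2, 16]]
trace(H) = 22, det(H) = 92
Eigenvalues: (22 +/- sqrt(116)) / 2 = 16.39, 5.615
Since both eigenvalues > 0, f is convex.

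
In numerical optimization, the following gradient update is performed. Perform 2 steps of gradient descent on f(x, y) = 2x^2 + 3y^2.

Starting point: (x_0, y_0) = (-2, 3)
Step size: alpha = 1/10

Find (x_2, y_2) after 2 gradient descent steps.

f(x,y) = 2x^2 + 3y^2
grad_x = 4x + 0y, grad_y = 6y + 0x
Step 1: grad = (-8, 18), (-6/5, 6/5)
Step 2: grad = (-24/5, 36/5), (-18/25, 12/25)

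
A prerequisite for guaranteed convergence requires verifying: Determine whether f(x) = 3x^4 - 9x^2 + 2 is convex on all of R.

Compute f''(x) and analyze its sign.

f(x) = 3x^4 - 9x^2 + 2
f'(x) = 12x^3 + -18x
f''(x) = 36x^2 + -18
f''(0) = -18 < 0, so not convex near x = 0
Therefore, f is not globally convex on R.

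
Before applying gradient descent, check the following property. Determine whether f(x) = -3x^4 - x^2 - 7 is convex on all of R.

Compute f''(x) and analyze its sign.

f(x) = -3x^4 - x^2 - 7
f'(x) = -12x^3 + -2x
f''(x) = -36x^2 + -2
f''(x) = -36x^2 + -2 <= -2 < 0 for all x
Therefore, f is concave on R.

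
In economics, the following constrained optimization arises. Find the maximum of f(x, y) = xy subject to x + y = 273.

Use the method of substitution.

Substitute y = 273 - x into f(x,y) = xy:
g(x) = x(273 - x) = 273x - x^2
g'(x) = 273 - 2x = 0  =>  x = 273/2
y = 273 - 273/2 = 273/2
Maximum value = (273/2) * (273/2) = 74529/4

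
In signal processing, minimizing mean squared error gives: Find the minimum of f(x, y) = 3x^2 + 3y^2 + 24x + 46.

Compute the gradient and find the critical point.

f(x,y) = 3x^2 + 3y^2 + 24x + 46
df/dx = 6x + (24) = 0  =>  x = -4
df/dy = 6y + (0) = 0  =>  y = 0
f(-4, 0) = 3*(-4)^2 + 3*(0)^2 + 24*(-4) + 46 = -2
Hessian is diagonal with entries 6, 6 > 0, so this is a minimum.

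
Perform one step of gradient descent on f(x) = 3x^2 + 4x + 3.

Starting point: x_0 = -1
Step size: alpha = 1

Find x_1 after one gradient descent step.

f(x) = 3x^2 + 4x + 3
f'(x) = 6x + 4
f'(-1) = 6*-1 + (4) = -2
x_1 = x_0 - alpha * f'(x_0) = -1 - 1 * -2 = 1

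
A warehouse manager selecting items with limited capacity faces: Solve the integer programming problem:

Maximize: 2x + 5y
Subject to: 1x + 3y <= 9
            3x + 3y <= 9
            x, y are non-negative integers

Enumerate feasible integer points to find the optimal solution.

Constraint 1: 1x + 3y <= 9
Constraint 2: 3x + 3y <= 9
Feasible x range (need y >= 0): 0 <= x <= min(9/1, 9/3) => x in {0, ..., 3}.
Enumerate feasible integer points row by row (the coefficient of y is 5 > 0, so for each x the largest feasible y gives the best value):
  x = 0: y <= min((9 - 1*0)/3, (9 - 3*0)/3) => y in {0, ..., 3}; best 2*0 + 5*3 = 15
  x = 1: y <= min((9 - 1*1)/3, (9 - 3*1)/3) => y in {0, ..., 2}; best 2*1 + 5*2 = 12
  x = 2: y <= min((9 - 1*2)/3, (9 - 3*2)/3) => y in {0, ..., 1}; best 2*2 + 5*1 = 9
  x = 3: y <= min((9 - 1*3)/3, (9 - 3*3)/3) => y in {0}; best 2*3 + 5*0 = 6
The maximum 2x + 5y = 15 is achieved at x = 0, y = 3.
Check: 1*0 + 3*3 = 9 <= 9 and 3*0 + 3*3 = 9 <= 9.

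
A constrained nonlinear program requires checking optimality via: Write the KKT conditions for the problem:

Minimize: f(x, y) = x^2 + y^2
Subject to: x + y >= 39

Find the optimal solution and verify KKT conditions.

KKT conditions for min x^2 + y^2 s.t. x + y >= 39:
Stationarity: 2x = mu, 2y = mu
So x = y = mu/2.
Complementary slackness: mu*(x + y - 39) = 0
Primal feasibility: x + y >= 39; dual feasibility: mu >= 0
If mu = 0 then x = y = 0, but 0 + 0 < 39 is infeasible, so the constraint is active.
Constraint active: x + y = 2*(mu/2) = 39 => mu = 39
x = y = 39/2, f = 1521/2
Verify: stationarity 2*(39/2) = 39 = mu; primal 39/2 + 39/2 = 39 >= 39; dual mu = 39 >= 0; complementary slackness 39*(39 - 39) = 0. All KKT conditions hold.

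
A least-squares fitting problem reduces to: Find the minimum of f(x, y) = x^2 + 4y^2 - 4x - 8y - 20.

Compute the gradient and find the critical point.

f(x,y) = x^2 + 4y^2 - 4x - 8y - 20
df/dx = 2x + (-4) = 0  =>  x = 2
df/dy = 8y + (-8) = 0  =>  y = 1
f(2, 1) = 1*(2)^2 + 4*(1)^2 + -4*(2) + -8*(1) + -20 = -28
Hessian is diagonal with entries 2, 8 > 0, so this is a minimum.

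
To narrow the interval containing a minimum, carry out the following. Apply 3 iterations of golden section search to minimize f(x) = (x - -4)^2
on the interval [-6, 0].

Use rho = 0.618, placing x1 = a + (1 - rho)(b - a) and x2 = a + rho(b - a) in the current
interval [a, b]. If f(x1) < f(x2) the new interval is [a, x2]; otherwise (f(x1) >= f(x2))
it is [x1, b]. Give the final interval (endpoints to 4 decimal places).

Golden section search for min of f(x) = (x - -4)^2 on [-6, 0].
Each step: x1 = a + (1 - rho)(b - a), x2 = a + rho(b - a); if f(x1) < f(x2) keep [a, x2], otherwise keep [x1, b].
Step 1: [-6.0000, 0.0000], x1=-3.7080 (f=0.0853), x2=-2.2920 (f=2.9173); f(x1) < f(x2) => keep [-6.0000, -2.2920]
Step 2: [-6.0000, -2.2920], x1=-4.5835 (f=0.3405), x2=-3.7085 (f=0.0850); f(x1) > f(x2) => keep [-4.5835, -2.2920]
Step 3: [-4.5835, -2.2920], x1=-3.7082 (f=0.0852), x2=-3.1674 (f=0.6933); f(x1) < f(x2) => keep [-4.5835, -3.1674]
Final interval: [-4.5835, -3.1674]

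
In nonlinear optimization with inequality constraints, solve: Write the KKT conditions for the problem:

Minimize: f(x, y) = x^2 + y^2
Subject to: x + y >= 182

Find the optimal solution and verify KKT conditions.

KKT conditions for min x^2 + y^2 s.t. x + y >= 182:
Stationarity: 2x = mu, 2y = mu
So x = y = mu/2.
Complementary slackness: mu*(x + y - 182) = 0
Primal feasibility: x + y >= 182; dual feasibility: mu >= 0
If mu = 0 then x = y = 0, but 0 + 0 < 182 is infeasible, so the constraint is active.
Constraint active: x + y = 2*(mu/2) = 182 => mu = 182
x = y = 91, f = 16562
Verify: stationarity 2*91 = 182 = mu; primal 91 + 91 = 182 >= 182; dual mu = 182 >= 0; complementary slackness 182*(182 - 182) = 0. All KKT conditions hold.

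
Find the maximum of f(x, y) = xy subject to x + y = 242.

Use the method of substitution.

Substitute y = 242 - x into f(x,y) = xy:
g(x) = x(242 - x) = 242x - x^2
g'(x) = 242 - 2x = 0  =>  x = 121
y = 242 - 121 = 121
Maximum value = 121 * 121 = 14641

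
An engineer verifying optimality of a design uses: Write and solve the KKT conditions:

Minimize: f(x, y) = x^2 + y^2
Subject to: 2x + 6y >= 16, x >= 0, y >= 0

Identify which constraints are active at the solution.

KKT conditions for min x^2 + y^2 s.t. 2x + 6y >= 16, x >= 0, y >= 0:
Stationarity: 2x = mu*2 + mu_x, 2y = mu*6 + mu_y, with mu, mu_x, mu_y >= 0
Complementary slackness: mu*(2x + 6y - 16) = 0, mu_x*x = 0, mu_y*y = 0
(0, 0) is infeasible (2*0 + 6*0 < 16), so if mu = 0 stationarity would force x = mu_x/2 >= 0, y = mu_y/2 >= 0 with mu_x*x = mu_y*y = 0, i.e. x = y = 0: contradiction. Hence mu > 0 and 2x + 6y = 16 is active.
Try x > 0, y > 0 (so mu_x = mu_y = 0): x = 2*mu/2, y = 6*mu/2
Substitute: 2*(2*mu/2) + 6*(6*mu/2) = 16
  mu*40/2 = 16 => mu = 4/5
x* = 4/5 > 0, y* = 12/5 > 0, consistent with mu_x = mu_y = 0.
f is convex and the constraints are linear, so this KKT point is the global minimum.
f* = 32/5
Active constraints: 2x + 6y >= 16 (holds with equality, mu = 4/5 > 0); x >= 0 and y >= 0 are inactive (mu_x = mu_y = 0).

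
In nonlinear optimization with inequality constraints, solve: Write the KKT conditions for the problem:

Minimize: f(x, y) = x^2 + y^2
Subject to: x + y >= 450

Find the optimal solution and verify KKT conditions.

KKT conditions for min x^2 + y^2 s.t. x + y >= 450:
Stationarity: 2x = mu, 2y = mu
So x = y = mu/2.
Complementary slackness: mu*(x + y - 450) = 0
Primal feasibility: x + y >= 450; dual feasibility: mu >= 0
If mu = 0 then x = y = 0, but 0 + 0 < 450 is infeasible, so the constraint is active.
Constraint active: x + y = 2*(mu/2) = 450 => mu = 450
x = y = 225, f = 101250
Verify: stationarity 2*225 = 450 = mu; primal 225 + 225 = 450 >= 450; dual mu = 450 >= 0; complementary slackness 450*(450 - 450) = 0. All KKT conditions hold.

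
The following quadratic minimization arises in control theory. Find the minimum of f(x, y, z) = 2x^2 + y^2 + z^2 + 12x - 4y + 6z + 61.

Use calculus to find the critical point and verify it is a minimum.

f(x,y,z) = 2x^2 + y^2 + z^2 + 12x - 4y + 6z + 61
df/dx = 4x + (12) = 0 => x = -3
df/dy = 2y + (-4) = 0 => y = 2
df/dz = 2z + (6) = 0 => z = -3
f(-3,2,-3) = 2*(-3)^2 + 1*(2)^2 + 1*(-3)^2 + 12*(-3) + -4*(2) + 6*(-3) + 61 = 30
Hessian is diagonal with entries 4, 2, 2 > 0, confirmed minimum.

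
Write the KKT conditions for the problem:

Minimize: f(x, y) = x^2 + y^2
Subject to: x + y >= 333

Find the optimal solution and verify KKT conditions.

KKT conditions for min x^2 + y^2 s.t. x + y >= 333:
Stationarity: 2x = mu, 2y = mu
So x = y = mu/2.
Complementary slackness: mu*(x + y - 333) = 0
Primal feasibility: x + y >= 333; dual feasibility: mu >= 0
If mu = 0 then x = y = 0, but 0 + 0 < 333 is infeasible, so the constraint is active.
Constraint active: x + y = 2*(mu/2) = 333 => mu = 333
x = y = 333/2, f = 110889/2
Verify: stationarity 2*(333/2) = 333 = mu; primal 333/2 + 333/2 = 333 >= 333; dual mu = 333 >= 0; complementary slackness 333*(333 - 333) = 0. All KKT conditions hold.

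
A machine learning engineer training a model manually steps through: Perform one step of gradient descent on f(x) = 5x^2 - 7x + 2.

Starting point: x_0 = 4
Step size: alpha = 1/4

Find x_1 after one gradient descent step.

f(x) = 5x^2 - 7x + 2
f'(x) = 10x - 7
f'(4) = 10*4 + (-7) = 33
x_1 = x_0 - alpha * f'(x_0) = 4 - 1/4 * 33 = -17/4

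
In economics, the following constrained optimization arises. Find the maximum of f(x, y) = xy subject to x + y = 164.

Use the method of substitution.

Substitute y = 164 - x into f(x,y) = xy:
g(x) = x(164 - x) = 164x - x^2
g'(x) = 164 - 2x = 0  =>  x = 82
y = 164 - 82 = 82
Maximum value = 82 * 82 = 6724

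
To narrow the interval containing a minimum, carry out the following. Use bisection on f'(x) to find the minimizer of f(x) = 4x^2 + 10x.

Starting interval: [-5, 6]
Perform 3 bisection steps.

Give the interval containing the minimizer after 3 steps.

Finding critical point of f(x) = 4x^2 + 10x using bisection on f'(x) = 8x + 10.
f'(x) = 0 when x = -5/4.
Starting interval: [-5, 6]
Step 1: mid = 1/2, f'(mid) = 14, new interval = [-5, 1/2]
Step 2: mid = -9/4, f'(mid) = -8, new interval = [-9/4, 1/2]
Step 3: mid = -7/8, f'(mid) = 3, new interval = [-9/4, -7/8]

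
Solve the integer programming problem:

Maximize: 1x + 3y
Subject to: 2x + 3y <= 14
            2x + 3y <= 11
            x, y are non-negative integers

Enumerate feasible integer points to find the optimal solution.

Constraint 1: 2x + 3y <= 14
Constraint 2: 2x + 3y <= 11
Feasible x range (need y >= 0): 0 <= x <= min(14/2, 11/2) => x in {0, ..., 5}.
Enumerate feasible integer points row by row (the coefficient of y is 3 > 0, so for each x the largest feasible y gives the best value):
  x = 0: y <= min((14 - 2*0)/3, (11 - 2*0)/3) => y in {0, ..., 3}; best 1*0 + 3*3 = 9
  x = 1: y <= min((14 - 2*1)/3, (11 - 2*1)/3) => y in {0, ..., 3}; best 1*1 + 3*3 = 10
  x = 2: y <= min((14 - 2*2)/3, (11 - 2*2)/3) => y in {0, ..., 2}; best 1*2 + 3*2 = 8
  x = 3: y <= min((14 - 2*3)/3, (11 - 2*3)/3) => y in {0, ..., 1}; best 1*3 + 3*1 = 6
  x = 4: y <= min((14 - 2*4)/3, (11 - 2*4)/3) => y in {0, ..., 1}; best 1*4 + 3*1 = 7
  x = 5: y <= min((14 - 2*5)/3, (11 - 2*5)/3) => y in {0}; best 1*5 + 3*0 = 5
The maximum 1x + 3y = 10 is achieved at x = 1, y = 3.
Check: 2*1 + 3*3 = 11 <= 14 and 2*1 + 3*3 = 11 <= 11.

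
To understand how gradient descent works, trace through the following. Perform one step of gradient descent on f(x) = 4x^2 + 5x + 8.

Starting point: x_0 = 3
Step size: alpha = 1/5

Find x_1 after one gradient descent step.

f(x) = 4x^2 + 5x + 8
f'(x) = 8x + 5
f'(3) = 8*3 + (5) = 29
x_1 = x_0 - alpha * f'(x_0) = 3 - 1/5 * 29 = -14/5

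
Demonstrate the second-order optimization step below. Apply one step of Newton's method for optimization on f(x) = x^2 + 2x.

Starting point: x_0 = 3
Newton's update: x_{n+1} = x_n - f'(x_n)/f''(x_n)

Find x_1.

f(x) = x^2 + 2x
f'(x) = 2x + (2), f''(x) = 2
Newton step: x_1 = x_0 - f'(x_0)/f''(x_0)
f'(3) = 8
x_1 = 3 - 8/2 = -1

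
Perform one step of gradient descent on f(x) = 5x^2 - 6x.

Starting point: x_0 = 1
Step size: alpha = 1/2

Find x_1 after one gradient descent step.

f(x) = 5x^2 - 6x
f'(x) = 10x - 6
f'(1) = 10*1 + (-6) = 4
x_1 = x_0 - alpha * f'(x_0) = 1 - 1/2 * 4 = -1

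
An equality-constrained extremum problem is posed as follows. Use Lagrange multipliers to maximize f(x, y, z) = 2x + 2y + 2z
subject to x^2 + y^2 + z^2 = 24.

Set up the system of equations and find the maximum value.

Lagrange conditions: 2 = 2*lambda*x, 2 = 2*lambda*y, 2 = 2*lambda*z
So x:2 = y:2 = z:2, i.e. x = 2t, y = 2t, z = 2t
Constraint: t^2*(2^2 + 2^2 + 2^2) = 24
  t^2 * 12 = 24  =>  t = sqrt(2)
Maximum = 2*2t + 2*2t + 2*2t = 12*sqrt(2) = sqrt(288)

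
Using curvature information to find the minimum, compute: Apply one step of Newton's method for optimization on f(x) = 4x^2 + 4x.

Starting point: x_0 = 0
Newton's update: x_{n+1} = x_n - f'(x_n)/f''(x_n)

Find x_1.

f(x) = 4x^2 + 4x
f'(x) = 8x + (4), f''(x) = 8
Newton step: x_1 = x_0 - f'(x_0)/f''(x_0)
f'(0) = 4
x_1 = 0 - 4/8 = -1/2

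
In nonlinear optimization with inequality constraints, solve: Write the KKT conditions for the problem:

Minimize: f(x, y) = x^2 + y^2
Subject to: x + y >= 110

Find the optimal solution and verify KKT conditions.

KKT conditions for min x^2 + y^2 s.t. x + y >= 110:
Stationarity: 2x = mu, 2y = mu
So x = y = mu/2.
Complementary slackness: mu*(x + y - 110) = 0
Primal feasibility: x + y >= 110; dual feasibility: mu >= 0
If mu = 0 then x = y = 0, but 0 + 0 < 110 is infeasible, so the constraint is active.
Constraint active: x + y = 2*(mu/2) = 110 => mu = 110
x = y = 55, f = 6050
Verify: stationarity 2*55 = 110 = mu; primal 55 + 55 = 110 >= 110; dual mu = 110 >= 0; complementary slackness 110*(110 - 110) = 0. All KKT conditions hold.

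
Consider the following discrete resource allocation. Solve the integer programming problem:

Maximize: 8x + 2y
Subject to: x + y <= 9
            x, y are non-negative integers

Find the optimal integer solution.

Objective: 8x + 2y, constraint: x + y <= 9
Coefficient of x is 8 >= coefficient of y is 2, so allocate the entire budget to x.
Optimal: x = 9, y = 0, value = 72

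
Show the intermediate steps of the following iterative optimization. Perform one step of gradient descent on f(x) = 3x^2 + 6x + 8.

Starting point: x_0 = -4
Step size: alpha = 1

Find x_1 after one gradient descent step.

f(x) = 3x^2 + 6x + 8
f'(x) = 6x + 6
f'(-4) = 6*-4 + (6) = -18
x_1 = x_0 - alpha * f'(x_0) = -4 - 1 * -18 = 14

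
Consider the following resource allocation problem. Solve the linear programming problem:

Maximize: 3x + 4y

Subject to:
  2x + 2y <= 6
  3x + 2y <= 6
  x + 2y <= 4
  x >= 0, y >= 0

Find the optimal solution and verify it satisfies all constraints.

Feasible vertices: (0, 0), (0, 2), (1, 3/2), (2, 0)
Objective 3x + 4y at each vertex:
  (0, 0): 0
  (0, 2): 8
  (1, 3/2): 9
  (2, 0): 6
Maximum is 9 at (1, 3/2).
Verify constraints at (x, y) = (1, 3/2):
  2*1 + 2*(3/2) = 5 <= 6
  3*1 + 2*(3/2) = 6 <= 6 (active)
  1*1 + 2*(3/2) = 4 <= 4 (active)
  x = 1 >= 0, y = 3/2 >= 0. All constraints satisfied.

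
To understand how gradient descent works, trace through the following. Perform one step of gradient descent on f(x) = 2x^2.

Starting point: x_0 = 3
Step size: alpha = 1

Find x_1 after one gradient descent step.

f(x) = 2x^2
f'(x) = 4x + 0
f'(3) = 4*3 + (0) = 12
x_1 = x_0 - alpha * f'(x_0) = 3 - 1 * 12 = -9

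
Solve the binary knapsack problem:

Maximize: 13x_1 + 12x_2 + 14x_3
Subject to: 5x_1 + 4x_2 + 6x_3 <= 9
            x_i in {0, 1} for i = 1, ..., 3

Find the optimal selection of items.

Items: item 1 (v=13, w=5), item 2 (v=12, w=4), item 3 (v=14, w=6)
Capacity: 9
Checking all 8 subsets (w = total weight, v = total value):
  {}: w = 0, v = 0
  {1}: w = 5, v = 13
  {2}: w = 4, v = 12
  {3}: w = 6, v = 14
  {1, 2}: w = 9, v = 25
  {1, 3}: w = 11 > 9, infeasible
  {2, 3}: w = 10 > 9, infeasible
  {1, 2, 3}: w = 15 > 9, infeasible
Best feasible subset: items [1, 2]
Total weight: 9 <= 9, total value: 25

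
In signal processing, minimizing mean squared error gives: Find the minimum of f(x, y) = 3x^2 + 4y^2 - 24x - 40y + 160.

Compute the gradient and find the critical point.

f(x,y) = 3x^2 + 4y^2 - 24x - 40y + 160
df/dx = 6x + (-24) = 0  =>  x = 4
df/dy = 8y + (-40) = 0  =>  y = 5
f(4, 5) = 3*(4)^2 + 4*(5)^2 + -24*(4) + -40*(5) + 160 = 12
Hessian is diagonal with entries 6, 8 > 0, so this is a minimum.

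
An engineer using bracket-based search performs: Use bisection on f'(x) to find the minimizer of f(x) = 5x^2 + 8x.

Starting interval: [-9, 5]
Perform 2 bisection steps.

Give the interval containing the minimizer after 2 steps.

Finding critical point of f(x) = 5x^2 + 8x using bisection on f'(x) = 10x + 8.
f'(x) = 0 when x = -4/5.
Starting interval: [-9, 5]
Step 1: mid = -2, f'(mid) = -12, new interval = [-2, 5]
Step 2: mid = 3/2, f'(mid) = 23, new interval = [-2, 3/2]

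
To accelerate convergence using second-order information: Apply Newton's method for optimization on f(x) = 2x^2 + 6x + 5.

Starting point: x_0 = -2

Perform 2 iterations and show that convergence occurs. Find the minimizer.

f(x) = 2x^2 + 6x + 5, f'(x) = 4x + (6), f''(x) = 4
Step 1: f'(-2) = -2, x_1 = -2 - -2/4 = -3/2
Step 2: f'(-3/2) = 0, x_2 = -3/2 (converged)
Newton's method converges in 1 step for quadratics.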